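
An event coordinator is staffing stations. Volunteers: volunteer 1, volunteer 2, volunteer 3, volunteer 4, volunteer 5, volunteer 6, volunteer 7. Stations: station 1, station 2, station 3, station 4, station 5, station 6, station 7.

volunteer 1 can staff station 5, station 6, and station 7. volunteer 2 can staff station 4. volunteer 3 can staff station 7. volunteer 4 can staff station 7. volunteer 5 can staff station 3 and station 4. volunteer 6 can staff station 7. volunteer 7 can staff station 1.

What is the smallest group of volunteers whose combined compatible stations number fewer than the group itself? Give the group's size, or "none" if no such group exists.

2

Take S = {volunteer 3, volunteer 4}. Its neighbourhood is {station 7}, so |N(S)| = 1 < |S| = 2.
No single vertex violates Hall's condition since each has at least one neighbour, so 2 is the minimum.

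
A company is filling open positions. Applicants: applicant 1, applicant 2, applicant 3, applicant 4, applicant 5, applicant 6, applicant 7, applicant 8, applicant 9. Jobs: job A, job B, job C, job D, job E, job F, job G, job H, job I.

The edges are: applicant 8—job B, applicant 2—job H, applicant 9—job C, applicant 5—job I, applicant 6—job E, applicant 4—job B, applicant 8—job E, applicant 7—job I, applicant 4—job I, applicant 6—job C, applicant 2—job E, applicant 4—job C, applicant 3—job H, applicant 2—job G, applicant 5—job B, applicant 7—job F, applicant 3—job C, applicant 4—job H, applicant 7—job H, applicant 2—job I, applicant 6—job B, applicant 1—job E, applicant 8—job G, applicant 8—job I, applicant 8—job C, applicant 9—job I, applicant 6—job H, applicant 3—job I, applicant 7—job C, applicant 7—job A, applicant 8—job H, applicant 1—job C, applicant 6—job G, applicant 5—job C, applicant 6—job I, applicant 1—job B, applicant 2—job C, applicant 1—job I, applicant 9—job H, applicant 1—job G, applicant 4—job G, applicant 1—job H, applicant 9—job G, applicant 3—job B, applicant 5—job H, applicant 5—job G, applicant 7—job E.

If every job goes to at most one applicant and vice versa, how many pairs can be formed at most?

A valid assignment of size 7: applicant 1-job I, applicant 2-job E, applicant 3-job C, applicant 4-job G, applicant 5-job B, applicant 6-job H, applicant 7-job F.
The set {applicant 1, applicant 2, applicant 3, applicant 4, applicant 5, applicant 6, applicant 8, applicant 9} has only 6 neighbours ({job B, job C, job E, job G, job H, job I}), so by Hall's theorem at most 7 of the 9 applicants can be matched.

7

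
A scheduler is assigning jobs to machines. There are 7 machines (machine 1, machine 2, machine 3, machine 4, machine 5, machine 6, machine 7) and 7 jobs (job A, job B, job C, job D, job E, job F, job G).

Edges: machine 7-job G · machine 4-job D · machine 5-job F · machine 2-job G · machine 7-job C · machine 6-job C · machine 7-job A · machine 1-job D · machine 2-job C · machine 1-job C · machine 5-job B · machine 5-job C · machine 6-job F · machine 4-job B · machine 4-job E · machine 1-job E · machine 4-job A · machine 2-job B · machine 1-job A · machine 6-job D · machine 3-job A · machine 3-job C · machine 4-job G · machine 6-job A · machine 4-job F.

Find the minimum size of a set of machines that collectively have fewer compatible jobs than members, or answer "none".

A matching saturating every machine exists, for instance machine 1→job E, machine 2→job G, machine 3→job C, machine 4→job D, machine 5→job B, machine 6→job F, machine 7→job A.
By Hall's marriage theorem, this means |N(S)| ≥ |S| for every subset S, so no violating subset exists.

none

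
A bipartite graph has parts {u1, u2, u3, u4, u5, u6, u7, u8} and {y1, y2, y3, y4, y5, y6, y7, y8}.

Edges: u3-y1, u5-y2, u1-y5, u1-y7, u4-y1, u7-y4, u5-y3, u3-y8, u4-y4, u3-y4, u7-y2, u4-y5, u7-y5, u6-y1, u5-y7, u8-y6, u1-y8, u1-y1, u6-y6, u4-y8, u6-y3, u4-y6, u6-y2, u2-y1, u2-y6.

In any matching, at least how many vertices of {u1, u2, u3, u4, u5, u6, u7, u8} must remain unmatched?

For example, pair u1-y7, u2-y1, u3-y8, u4-y4, u5-y2, u6-y3, u7-y5, u8-y6.
All 8 left vertices are matched, so no larger matching exists.
That matches 8 of the 8, leaving 0 unmatched; no matching can do better.

0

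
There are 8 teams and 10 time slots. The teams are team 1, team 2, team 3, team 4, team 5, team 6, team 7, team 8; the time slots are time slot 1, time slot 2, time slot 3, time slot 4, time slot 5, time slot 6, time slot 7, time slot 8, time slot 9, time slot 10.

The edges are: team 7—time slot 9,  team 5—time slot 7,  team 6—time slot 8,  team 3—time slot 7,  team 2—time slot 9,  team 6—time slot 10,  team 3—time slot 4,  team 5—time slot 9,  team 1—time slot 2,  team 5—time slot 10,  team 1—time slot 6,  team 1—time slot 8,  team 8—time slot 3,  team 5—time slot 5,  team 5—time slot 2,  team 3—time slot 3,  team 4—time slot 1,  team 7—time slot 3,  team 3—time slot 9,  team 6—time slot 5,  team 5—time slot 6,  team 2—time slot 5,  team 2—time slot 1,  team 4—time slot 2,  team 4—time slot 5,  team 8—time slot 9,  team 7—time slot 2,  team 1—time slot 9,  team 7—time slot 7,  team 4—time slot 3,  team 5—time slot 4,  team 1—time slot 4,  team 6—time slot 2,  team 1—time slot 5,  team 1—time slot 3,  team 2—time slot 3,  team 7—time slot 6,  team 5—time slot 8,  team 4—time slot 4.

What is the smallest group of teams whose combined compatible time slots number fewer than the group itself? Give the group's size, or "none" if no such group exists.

none

A matching saturating every team exists, for instance team 1→time slot 8, team 2→time slot 1, team 3→time slot 4, team 4→time slot 5, team 5→time slot 7, team 6→time slot 10, team 7→time slot 9, team 8→time slot 3.
By Hall's marriage theorem, this means |N(S)| ≥ |S| for every subset S, so no violating subset exists.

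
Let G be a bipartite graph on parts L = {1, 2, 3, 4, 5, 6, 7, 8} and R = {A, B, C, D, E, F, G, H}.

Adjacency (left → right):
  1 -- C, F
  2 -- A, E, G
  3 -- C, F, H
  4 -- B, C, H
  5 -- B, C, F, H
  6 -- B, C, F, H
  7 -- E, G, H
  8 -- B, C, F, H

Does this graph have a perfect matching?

No

The set {1, 3, 4, 5, 6, 8} has only 4 neighbours ({B, C, F, H}), so by Hall's theorem at most 6 of the 8 left vertices can be matched.
Hence no matching covers every left vertex.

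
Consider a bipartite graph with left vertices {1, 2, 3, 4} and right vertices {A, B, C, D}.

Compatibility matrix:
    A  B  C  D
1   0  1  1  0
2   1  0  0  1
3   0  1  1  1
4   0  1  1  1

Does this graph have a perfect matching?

One maximum matching: 1-C, 2-A, 3-D, 4-B.
Every left vertex is matched, so this is a perfect matching.

Yes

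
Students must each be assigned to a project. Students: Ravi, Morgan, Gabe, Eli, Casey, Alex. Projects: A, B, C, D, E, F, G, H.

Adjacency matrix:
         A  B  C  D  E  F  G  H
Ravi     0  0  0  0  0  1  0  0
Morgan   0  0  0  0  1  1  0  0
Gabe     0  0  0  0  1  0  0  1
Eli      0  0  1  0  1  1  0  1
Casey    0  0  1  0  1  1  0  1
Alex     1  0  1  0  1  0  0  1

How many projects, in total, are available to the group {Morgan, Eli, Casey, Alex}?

5

The union of neighbours of {Morgan, Eli, Casey, Alex} is {A, C, E, F, H}, which has 5 elements.
Since |N(S)| = 5 ≥ |S| = 4, Hall's condition holds for this subset.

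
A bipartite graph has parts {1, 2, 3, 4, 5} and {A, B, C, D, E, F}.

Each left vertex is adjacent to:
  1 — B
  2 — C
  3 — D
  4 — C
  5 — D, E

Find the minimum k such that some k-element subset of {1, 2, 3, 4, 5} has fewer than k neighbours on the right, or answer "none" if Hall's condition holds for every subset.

2

Take S = {2, 4}. Its neighbourhood is {C}, so |N(S)| = 1 < |S| = 2.
No single vertex violates Hall's condition since each has at least one neighbour, so 2 is the minimum.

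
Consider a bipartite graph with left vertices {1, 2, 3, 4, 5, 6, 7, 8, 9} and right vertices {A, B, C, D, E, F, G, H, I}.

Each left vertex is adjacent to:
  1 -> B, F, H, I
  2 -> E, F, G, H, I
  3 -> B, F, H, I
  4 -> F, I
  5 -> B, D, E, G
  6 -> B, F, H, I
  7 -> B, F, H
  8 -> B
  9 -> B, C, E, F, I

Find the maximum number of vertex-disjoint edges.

7

A valid assignment of size 7: 1-F, 2-G, 3-H, 4-I, 5-D, 6-B, 9-E.
The set {1, 3, 4, 6, 7, 8} has only 4 neighbours ({B, F, H, I}), so by Hall's theorem at most 7 of the 9 left vertices can be matched.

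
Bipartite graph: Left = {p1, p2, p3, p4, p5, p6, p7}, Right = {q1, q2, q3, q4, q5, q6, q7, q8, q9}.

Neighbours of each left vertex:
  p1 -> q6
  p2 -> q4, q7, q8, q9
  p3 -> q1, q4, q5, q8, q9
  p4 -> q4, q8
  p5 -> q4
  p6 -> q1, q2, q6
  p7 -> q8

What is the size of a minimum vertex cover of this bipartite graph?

6

{p1, p2, p3, p6, q4, q8} is a vertex cover of size 6: every edge has an endpoint in this set.
No smaller cover exists because p1–q6, p2–q7, p3–q9, p4–q8, p5–q4, p6–q2 is a matching of size 6, and a cover must include an endpoint of each of these disjoint edges (König's theorem).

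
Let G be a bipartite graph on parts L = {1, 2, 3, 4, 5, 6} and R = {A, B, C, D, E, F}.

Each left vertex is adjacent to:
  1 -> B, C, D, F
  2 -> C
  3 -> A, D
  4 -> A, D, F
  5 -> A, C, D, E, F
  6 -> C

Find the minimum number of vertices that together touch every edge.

5

A maximum matching has 5 edges (e.g. 1–B, 2–C, 3–D, 4–F, 5–A).
By König's theorem the minimum vertex cover has the same size. One such cover is {1, 3, 4, 5, C}.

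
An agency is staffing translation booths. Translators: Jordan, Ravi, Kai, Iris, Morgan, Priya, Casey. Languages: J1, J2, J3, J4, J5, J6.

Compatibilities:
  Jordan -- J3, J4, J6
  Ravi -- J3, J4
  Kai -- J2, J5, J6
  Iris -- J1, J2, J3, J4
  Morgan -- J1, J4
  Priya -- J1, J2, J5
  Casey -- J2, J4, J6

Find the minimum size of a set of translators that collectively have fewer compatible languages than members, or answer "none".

Take S = {Jordan, Ravi, Kai, Iris, Morgan, Priya, Casey}. Its neighbourhood is {J1, J2, J3, J4, J5, J6}, so |N(S)| = 6 < |S| = 7.
Every subset of size less than 7 has at least as many neighbours as members, so 7 is the minimum.

7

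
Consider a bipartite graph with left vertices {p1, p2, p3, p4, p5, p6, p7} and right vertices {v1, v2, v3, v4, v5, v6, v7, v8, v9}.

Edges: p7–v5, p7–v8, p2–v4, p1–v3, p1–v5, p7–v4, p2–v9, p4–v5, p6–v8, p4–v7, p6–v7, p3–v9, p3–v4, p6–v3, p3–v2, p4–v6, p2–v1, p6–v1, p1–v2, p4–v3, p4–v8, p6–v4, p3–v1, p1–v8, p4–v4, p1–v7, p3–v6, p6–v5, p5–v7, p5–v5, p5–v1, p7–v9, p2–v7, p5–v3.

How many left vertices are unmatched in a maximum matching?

For example, pair p1-v5, p2-v1, p3-v2, p4-v6, p5-v7, p6-v3, p7-v8.
This saturates every left vertex, so 7 is the maximum.
That matches 7 of the 7, leaving 0 unmatched; no matching can do better.

0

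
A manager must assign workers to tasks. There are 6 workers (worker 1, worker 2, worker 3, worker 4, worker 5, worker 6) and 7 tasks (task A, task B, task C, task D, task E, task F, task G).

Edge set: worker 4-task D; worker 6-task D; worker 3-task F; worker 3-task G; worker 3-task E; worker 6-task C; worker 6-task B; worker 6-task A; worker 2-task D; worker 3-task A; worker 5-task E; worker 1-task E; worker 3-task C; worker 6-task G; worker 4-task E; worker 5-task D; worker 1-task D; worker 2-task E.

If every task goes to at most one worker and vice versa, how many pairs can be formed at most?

For example, pair worker 1→task D, worker 2→task E, worker 3→task F, worker 6→task A.
The set {worker 1, worker 2, worker 4, worker 5} has only 2 neighbours ({task D, task E}), so by Hall's theorem at most 4 of the 6 workers can be matched.

4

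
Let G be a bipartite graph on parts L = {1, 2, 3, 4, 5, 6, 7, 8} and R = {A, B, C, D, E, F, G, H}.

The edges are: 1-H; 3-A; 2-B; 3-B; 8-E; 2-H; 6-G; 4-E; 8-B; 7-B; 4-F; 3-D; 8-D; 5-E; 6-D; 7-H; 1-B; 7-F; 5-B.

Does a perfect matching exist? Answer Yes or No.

No

The set {1, 2, 4, 5, 7} has only 4 neighbours ({B, E, F, H}), so by Hall's theorem at most 7 of the 8 left vertices can be matched.
Hence no matching covers every left vertex.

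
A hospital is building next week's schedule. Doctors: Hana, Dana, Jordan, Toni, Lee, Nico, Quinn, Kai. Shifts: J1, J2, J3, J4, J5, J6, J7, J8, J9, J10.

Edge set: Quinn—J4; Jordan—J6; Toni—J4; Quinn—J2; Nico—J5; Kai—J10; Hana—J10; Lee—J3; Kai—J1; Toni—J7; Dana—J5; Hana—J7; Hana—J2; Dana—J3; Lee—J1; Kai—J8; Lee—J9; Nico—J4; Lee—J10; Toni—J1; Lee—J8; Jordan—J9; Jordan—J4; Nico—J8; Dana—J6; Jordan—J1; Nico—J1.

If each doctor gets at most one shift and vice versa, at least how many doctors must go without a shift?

0

For example, pair Hana–J7, Dana–J3, Jordan–J6, Toni–J1, Lee–J9, Nico–J5, Quinn–J2, Kai–J10.
All 8 doctors are matched, so no larger matching exists.
That matches 8 of the 8, leaving 0 unmatched; no matching can do better.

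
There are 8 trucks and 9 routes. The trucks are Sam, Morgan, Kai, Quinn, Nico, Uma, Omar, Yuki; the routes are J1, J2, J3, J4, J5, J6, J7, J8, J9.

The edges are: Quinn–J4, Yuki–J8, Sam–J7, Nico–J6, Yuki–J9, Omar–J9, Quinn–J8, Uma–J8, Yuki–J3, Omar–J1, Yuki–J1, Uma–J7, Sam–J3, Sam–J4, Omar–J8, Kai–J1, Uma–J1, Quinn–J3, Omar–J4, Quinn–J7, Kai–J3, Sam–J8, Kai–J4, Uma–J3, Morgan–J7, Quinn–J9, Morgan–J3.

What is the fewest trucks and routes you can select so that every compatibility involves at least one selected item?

A maximum matching has 7 edges (e.g. Sam–J4, Morgan–J3, Kai–J1, Quinn–J7, Nico–J6, Uma–J8, Omar–J9).
By König's theorem the minimum vertex cover has the same size. One such cover is {Nico, J1, J3, J4, J7, J8, J9}.

7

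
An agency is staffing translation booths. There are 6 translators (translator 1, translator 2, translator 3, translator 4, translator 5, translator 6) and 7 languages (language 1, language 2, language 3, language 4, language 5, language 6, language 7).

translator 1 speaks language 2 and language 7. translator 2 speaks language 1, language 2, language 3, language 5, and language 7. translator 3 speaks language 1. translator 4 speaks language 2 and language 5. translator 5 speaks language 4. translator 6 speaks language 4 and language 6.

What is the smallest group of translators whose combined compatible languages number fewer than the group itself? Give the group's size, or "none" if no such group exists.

none

A matching saturating every translator exists, for instance translator 1→language 7, translator 2→language 3, translator 3→language 1, translator 4→language 2, translator 5→language 4, translator 6→language 6.
By Hall's marriage theorem, this means |N(S)| ≥ |S| for every subset S, so no violating subset exists.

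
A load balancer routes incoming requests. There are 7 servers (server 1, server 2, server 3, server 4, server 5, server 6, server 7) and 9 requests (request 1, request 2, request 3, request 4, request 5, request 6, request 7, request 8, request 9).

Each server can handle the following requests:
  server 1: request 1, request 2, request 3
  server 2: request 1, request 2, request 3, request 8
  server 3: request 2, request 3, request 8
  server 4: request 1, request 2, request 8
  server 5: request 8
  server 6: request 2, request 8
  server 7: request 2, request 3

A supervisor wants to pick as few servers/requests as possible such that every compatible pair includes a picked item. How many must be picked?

4

A maximum matching has 4 edges (e.g. server 1–request 1, server 2–request 2, server 3–request 3, server 4–request 8).
By König's theorem the minimum vertex cover has the same size. One such cover is {request 1, request 2, request 3, request 8}.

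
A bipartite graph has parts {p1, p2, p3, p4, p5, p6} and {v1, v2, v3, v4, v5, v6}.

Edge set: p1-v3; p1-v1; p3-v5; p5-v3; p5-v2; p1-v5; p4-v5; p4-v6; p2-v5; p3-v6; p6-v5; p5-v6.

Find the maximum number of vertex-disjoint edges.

One maximum matching: p1–v1, p2–v5, p3–v6, p5–v2.
The set {p2, p3, p4, p6} has only 2 neighbours ({v5, v6}), so by Hall's theorem at most 4 of the 6 left vertices can be matched.

4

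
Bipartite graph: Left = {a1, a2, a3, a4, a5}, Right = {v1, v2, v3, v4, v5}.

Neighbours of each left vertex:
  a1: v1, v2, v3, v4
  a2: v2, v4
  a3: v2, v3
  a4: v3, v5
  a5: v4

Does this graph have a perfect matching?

One maximum matching: a1→v1, a2→v2, a3→v3, a4→v5, a5→v4.
Every left vertex is matched, so this is a perfect matching.

Yes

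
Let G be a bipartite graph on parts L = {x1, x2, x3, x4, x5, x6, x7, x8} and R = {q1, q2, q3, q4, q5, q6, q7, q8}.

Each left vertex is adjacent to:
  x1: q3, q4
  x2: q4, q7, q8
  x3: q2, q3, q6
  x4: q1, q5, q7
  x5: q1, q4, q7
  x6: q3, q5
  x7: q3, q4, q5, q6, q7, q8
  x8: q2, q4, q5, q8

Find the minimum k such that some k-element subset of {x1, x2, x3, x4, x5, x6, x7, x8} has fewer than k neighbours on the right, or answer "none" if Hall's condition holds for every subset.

A matching saturating every left vertex exists, for instance x1→q4, x2→q7, x3→q2, x4→q5, x5→q1, x6→q3, x7→q6, x8→q8.
By Hall's marriage theorem, this means |N(S)| ≥ |S| for every subset S, so no violating subset exists.

none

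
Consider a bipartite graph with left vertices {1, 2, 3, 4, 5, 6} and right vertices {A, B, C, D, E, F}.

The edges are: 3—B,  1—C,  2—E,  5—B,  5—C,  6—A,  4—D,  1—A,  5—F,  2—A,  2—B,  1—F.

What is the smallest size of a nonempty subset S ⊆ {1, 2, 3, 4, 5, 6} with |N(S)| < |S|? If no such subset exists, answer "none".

A matching saturating every left vertex exists, for instance 1→C, 2→E, 3→B, 4→D, 5→F, 6→A.
By Hall's marriage theorem, this means |N(S)| ≥ |S| for every subset S, so no violating subset exists.

none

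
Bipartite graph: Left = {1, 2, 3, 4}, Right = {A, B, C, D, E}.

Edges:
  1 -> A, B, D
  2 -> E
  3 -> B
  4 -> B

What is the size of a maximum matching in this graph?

3

For example, pair 1-D, 2-E, 3-B.
The set {3, 4} has only 1 neighbour ({B}), so by Hall's theorem at most 3 of the 4 left vertices can be matched.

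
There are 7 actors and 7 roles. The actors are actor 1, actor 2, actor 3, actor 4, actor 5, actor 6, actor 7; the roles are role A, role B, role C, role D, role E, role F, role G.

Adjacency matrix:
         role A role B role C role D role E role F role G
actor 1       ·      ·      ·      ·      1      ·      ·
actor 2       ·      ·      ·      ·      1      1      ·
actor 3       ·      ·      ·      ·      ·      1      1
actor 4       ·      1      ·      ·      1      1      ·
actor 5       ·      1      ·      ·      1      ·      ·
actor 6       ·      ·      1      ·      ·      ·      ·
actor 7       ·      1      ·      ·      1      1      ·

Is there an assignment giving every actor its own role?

No

The set {actor 1, actor 2, actor 4, actor 5, actor 7} has only 3 neighbours ({role B, role E, role F}), so by Hall's theorem at most 5 of the 7 actors can be matched.
Hence no matching covers every actor.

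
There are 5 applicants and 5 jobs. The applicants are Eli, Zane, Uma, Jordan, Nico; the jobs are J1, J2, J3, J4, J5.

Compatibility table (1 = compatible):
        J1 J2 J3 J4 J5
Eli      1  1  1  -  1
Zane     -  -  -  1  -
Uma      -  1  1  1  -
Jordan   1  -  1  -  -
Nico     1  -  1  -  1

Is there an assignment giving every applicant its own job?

One maximum matching: Eli→J5, Zane→J4, Uma→J2, Jordan→J1, Nico→J3.
Every applicant is matched, so this is a perfect matching.

Yes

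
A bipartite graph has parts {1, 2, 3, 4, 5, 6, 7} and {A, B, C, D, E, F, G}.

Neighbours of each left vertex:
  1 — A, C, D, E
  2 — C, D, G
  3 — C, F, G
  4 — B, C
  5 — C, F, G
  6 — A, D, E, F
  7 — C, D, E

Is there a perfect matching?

A valid assignment of size 7: 1-A, 2-G, 3-C, 4-B, 5-F, 6-D, 7-E.
All 7 left vertices are covered.

Yes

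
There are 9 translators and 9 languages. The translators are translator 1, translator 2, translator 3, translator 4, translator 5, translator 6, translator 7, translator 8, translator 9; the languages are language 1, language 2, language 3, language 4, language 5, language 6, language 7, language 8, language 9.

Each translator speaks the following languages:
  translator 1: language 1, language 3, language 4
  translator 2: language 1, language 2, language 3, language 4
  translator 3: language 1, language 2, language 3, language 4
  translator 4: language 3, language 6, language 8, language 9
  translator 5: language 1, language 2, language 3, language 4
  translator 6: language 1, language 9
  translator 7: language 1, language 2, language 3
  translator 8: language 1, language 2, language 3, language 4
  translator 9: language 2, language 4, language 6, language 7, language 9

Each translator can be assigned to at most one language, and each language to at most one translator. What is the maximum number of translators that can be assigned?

One maximum matching: translator 1–language 3, translator 2–language 4, translator 3–language 1, translator 4–language 6, translator 5–language 2, translator 6–language 9, translator 9–language 7.
The set {translator 1, translator 2, translator 3, translator 5, translator 7, translator 8} has only 4 neighbours ({language 1, language 2, language 3, language 4}), so by Hall's theorem at most 7 of the 9 translators can be matched.

7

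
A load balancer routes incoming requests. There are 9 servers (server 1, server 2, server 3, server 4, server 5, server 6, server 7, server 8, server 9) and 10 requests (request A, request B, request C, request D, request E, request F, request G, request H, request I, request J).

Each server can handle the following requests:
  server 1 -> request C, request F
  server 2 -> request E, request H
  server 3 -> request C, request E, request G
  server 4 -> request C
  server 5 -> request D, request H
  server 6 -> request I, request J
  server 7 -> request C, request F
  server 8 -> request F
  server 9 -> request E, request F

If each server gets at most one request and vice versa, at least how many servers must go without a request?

2

A valid assignment of size 7: server 1→request F, server 2→request H, server 3→request G, server 4→request C, server 5→request D, server 6→request J, server 9→request E.
The set {server 1, server 4, server 7, server 8} has only 2 neighbours ({request C, request F}), so by Hall's theorem at most 7 of the 9 servers can be matched.
That matches 7 of the 9, leaving 2 unmatched; no matching can do better.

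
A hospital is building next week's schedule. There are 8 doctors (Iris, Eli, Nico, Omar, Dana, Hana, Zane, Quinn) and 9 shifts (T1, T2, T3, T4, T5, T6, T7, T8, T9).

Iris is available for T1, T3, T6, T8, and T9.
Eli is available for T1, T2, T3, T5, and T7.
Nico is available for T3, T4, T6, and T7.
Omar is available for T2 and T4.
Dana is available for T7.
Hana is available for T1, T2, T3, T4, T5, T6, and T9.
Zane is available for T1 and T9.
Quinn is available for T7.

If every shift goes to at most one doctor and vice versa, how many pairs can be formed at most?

For example, pair Iris-T3, Eli-T5, Nico-T6, Omar-T2, Dana-T7, Hana-T4, Zane-T9.
The set {Dana, Quinn} has only 1 neighbour ({T7}), so by Hall's theorem at most 7 of the 8 doctors can be matched.

7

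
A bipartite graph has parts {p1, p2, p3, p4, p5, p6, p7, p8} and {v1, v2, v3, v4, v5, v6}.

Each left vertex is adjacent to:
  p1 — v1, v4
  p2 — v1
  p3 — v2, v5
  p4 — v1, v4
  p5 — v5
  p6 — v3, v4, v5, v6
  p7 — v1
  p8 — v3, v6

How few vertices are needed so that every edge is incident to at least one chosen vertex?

6

A maximum matching has 6 edges (e.g. p1–v4, p2–v1, p3–v2, p5–v5, p6–v3, p8–v6).
By König's theorem the minimum vertex cover has the same size. One such cover is {p3, p5, p6, p8, v1, v4}.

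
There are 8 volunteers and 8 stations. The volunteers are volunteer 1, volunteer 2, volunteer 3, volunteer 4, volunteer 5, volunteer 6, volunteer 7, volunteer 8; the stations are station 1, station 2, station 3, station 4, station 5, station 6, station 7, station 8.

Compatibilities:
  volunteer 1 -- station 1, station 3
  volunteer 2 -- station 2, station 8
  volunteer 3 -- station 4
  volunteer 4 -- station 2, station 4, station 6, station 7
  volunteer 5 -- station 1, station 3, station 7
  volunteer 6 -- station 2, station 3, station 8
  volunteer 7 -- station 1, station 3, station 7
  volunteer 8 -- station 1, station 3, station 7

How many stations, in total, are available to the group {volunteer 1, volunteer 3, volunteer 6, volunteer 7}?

The union of neighbours of {volunteer 1, volunteer 3, volunteer 6, volunteer 7} is {station 1, station 2, station 3, station 4, station 7, station 8}, which has 6 elements.
Since |N(S)| = 6 ≥ |S| = 4, Hall's condition holds for this subset.

6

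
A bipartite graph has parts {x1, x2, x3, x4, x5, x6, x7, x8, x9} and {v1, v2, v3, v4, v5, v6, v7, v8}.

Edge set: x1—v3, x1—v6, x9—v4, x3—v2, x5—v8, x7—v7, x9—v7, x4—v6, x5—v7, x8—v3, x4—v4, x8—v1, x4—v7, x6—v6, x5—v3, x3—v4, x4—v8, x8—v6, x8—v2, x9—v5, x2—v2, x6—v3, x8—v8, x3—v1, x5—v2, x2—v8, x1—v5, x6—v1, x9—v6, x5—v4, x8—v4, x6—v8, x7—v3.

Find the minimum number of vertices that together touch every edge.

8

{v1, v2, v3, v4, v5, v6, v7, v8} is a vertex cover of size 8: every edge has an endpoint in this set.
No smaller cover exists because x1–v5, x2–v8, x3–v1, x4–v4, x5–v2, x6–v6, x7–v7, x8–v3 is a matching of size 8, and a cover must include an endpoint of each of these disjoint edges (König's theorem).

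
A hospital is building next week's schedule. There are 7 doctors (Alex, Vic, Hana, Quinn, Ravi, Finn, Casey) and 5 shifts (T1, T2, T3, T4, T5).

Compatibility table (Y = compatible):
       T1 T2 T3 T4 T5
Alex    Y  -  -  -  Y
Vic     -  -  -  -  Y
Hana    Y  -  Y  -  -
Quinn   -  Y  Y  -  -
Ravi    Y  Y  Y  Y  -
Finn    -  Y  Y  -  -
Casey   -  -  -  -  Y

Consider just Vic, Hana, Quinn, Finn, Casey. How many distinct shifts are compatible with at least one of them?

4

The union of neighbours of {Vic, Hana, Quinn, Finn, Casey} is {T1, T2, T3, T5}, which has 4 elements.
Since |N(S)| = 4 < |S| = 5, Hall's condition fails for this subset.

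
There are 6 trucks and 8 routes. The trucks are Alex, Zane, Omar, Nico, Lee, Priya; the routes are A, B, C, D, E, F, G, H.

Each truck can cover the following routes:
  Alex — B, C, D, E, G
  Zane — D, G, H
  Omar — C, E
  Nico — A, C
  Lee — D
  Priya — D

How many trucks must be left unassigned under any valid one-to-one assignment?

For example, pair Alex→E, Zane→G, Omar→C, Nico→A, Lee→D.
The set {Lee, Priya} has only 1 neighbour ({D}), so by Hall's theorem at most 5 of the 6 trucks can be matched.
That matches 5 of the 6, leaving 1 unmatched; no matching can do better.

1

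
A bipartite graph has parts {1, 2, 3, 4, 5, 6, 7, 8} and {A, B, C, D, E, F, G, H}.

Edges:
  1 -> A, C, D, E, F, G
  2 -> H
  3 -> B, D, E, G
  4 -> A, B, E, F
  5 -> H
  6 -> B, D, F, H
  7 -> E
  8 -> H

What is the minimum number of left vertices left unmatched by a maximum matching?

One maximum matching: 1-G, 2-H, 3-D, 4-B, 6-F, 7-E.
The set {2, 5, 8} has only 1 neighbour ({H}), so by Hall's theorem at most 6 of the 8 left vertices can be matched.
That matches 6 of the 8, leaving 2 unmatched; no matching can do better.

2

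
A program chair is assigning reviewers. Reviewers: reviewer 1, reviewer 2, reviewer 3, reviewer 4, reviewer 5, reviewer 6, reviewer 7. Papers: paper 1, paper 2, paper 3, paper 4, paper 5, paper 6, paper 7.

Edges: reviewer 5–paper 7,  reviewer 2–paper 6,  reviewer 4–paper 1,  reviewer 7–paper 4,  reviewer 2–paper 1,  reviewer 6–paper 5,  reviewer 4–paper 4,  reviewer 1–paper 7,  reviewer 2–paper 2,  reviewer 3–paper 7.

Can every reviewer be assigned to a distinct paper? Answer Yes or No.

No

The set {reviewer 1, reviewer 3, reviewer 5} has only 1 neighbour ({paper 7}), so by Hall's theorem at most 5 of the 7 reviewers can be matched.
Hence no matching covers every reviewer.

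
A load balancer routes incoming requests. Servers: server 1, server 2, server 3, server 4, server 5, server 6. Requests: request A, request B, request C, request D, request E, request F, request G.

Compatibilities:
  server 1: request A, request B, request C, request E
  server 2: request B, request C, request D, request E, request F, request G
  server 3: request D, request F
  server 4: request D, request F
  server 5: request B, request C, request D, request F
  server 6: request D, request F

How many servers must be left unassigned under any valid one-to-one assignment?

1

One maximum matching: server 1–request E, server 2–request G, server 3–request D, server 4–request F, server 5–request C.
The set {server 3, server 4, server 6} has only 2 neighbours ({request D, request F}), so by Hall's theorem at most 5 of the 6 servers can be matched.
That matches 5 of the 6, leaving 1 unmatched; no matching can do better.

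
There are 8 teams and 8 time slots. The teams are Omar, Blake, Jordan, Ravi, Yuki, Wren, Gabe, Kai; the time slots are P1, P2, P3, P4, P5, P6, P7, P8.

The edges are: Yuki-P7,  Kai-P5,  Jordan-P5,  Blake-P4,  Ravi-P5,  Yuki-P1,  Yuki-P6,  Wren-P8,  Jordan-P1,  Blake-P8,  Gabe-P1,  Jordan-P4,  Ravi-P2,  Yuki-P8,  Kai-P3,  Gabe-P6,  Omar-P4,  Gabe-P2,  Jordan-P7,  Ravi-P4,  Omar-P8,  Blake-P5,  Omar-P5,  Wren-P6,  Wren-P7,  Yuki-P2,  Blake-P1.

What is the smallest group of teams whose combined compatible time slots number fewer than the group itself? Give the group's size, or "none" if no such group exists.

none

A matching saturating every team exists, for instance Omar→P8, Blake→P4, Jordan→P5, Ravi→P2, Yuki→P7, Wren→P6, Gabe→P1, Kai→P3.
By Hall's marriage theorem, this means |N(S)| ≥ |S| for every subset S, so no violating subset exists.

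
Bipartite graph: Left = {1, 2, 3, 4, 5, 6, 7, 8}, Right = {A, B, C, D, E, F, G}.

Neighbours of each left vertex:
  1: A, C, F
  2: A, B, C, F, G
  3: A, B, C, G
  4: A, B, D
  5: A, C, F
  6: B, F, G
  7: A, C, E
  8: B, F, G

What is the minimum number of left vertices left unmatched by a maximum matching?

1

A valid assignment of size 7: 1-F, 2-G, 3-C, 4-D, 5-A, 6-B, 7-E.
The set {1, 2, 3, 5, 6, 8} has only 5 neighbours ({A, B, C, F, G}), so by Hall's theorem at most 7 of the 8 left vertices can be matched.
That matches 7 of the 8, leaving 1 unmatched; no matching can do better.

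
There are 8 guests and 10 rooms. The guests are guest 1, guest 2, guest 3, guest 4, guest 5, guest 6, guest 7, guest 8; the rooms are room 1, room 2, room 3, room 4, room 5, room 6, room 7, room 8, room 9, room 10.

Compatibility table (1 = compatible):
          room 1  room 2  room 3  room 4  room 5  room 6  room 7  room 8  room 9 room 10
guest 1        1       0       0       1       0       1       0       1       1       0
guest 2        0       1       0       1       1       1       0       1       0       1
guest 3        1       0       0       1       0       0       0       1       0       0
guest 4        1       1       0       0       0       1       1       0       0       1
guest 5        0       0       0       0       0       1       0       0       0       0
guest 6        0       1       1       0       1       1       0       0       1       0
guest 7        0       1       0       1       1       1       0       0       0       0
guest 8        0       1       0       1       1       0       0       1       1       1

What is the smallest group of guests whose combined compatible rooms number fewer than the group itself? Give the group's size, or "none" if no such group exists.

none

A matching saturating every guest exists, for instance guest 1→room 1, guest 2→room 5, guest 3→room 4, guest 4→room 10, guest 5→room 6, guest 6→room 9, guest 7→room 2, guest 8→room 8.
By Hall's marriage theorem, this means |N(S)| ≥ |S| for every subset S, so no violating subset exists.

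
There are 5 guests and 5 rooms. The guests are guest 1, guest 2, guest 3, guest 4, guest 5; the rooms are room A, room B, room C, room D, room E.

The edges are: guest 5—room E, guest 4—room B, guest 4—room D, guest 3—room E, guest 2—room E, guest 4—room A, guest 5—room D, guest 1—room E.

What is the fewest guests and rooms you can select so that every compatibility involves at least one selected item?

{guest 4, guest 5, room E} is a vertex cover of size 3: every edge has an endpoint in this set.
No smaller cover exists because guest 1–room E, guest 4–room B, guest 5–room D is a matching of size 3, and a cover must include an endpoint of each of these disjoint edges (König's theorem).

3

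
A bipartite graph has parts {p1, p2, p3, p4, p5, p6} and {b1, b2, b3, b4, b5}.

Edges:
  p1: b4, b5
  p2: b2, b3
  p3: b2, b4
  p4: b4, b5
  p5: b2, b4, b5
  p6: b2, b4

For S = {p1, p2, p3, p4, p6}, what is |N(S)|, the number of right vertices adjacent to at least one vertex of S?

4

The union of neighbours of {p1, p2, p3, p4, p6} is {b2, b3, b4, b5}, which has 4 elements.
Since |N(S)| = 4 < |S| = 5, Hall's condition fails for this subset.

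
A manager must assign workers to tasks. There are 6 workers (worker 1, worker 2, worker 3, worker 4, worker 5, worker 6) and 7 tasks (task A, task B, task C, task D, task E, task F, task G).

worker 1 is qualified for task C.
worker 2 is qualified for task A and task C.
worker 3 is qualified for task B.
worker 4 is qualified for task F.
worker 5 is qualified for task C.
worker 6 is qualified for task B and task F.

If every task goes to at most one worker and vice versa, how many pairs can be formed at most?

4

One maximum matching: worker 1→task C, worker 2→task A, worker 3→task B, worker 4→task F.
The set {worker 1, worker 3, worker 4, worker 5, worker 6} has only 3 neighbours ({task B, task C, task F}), so by Hall's theorem at most 4 of the 6 workers can be matched.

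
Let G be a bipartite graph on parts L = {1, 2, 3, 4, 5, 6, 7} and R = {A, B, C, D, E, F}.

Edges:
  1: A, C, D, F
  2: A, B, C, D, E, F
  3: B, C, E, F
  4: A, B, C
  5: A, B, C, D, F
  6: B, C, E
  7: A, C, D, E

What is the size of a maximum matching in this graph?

One maximum matching: 1–D, 2–A, 3–E, 4–C, 5–F, 6–B.
The set {1, 2, 3, 4, 5, 6, 7} has only 6 neighbours ({A, B, C, D, E, F}), so by Hall's theorem at most 6 of the 7 left vertices can be matched.

6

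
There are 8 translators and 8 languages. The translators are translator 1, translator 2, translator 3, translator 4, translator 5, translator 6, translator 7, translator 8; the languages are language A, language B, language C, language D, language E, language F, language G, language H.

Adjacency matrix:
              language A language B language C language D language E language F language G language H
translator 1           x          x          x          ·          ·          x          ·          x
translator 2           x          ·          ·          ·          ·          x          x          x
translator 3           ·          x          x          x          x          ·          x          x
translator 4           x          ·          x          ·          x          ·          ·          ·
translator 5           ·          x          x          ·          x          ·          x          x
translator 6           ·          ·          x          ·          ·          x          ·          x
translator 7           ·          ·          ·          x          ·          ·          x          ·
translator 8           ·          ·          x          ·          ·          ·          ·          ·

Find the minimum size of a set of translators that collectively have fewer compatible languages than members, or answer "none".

none

A matching saturating every translator exists, for instance translator 1→language F, translator 2→language A, translator 3→language D, translator 4→language E, translator 5→language B, translator 6→language H, translator 7→language G, translator 8→language C.
By Hall's marriage theorem, this means |N(S)| ≥ |S| for every subset S, so no violating subset exists.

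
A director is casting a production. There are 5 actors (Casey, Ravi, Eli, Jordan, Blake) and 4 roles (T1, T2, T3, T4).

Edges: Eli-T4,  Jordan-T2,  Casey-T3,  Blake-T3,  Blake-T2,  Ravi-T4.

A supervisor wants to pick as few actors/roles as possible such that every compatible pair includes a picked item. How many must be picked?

3

{T2, T3, T4} is a vertex cover of size 3: every edge has an endpoint in this set.
No smaller cover exists because Casey–T3, Ravi–T4, Jordan–T2 is a matching of size 3, and a cover must include an endpoint of each of these disjoint edges (König's theorem).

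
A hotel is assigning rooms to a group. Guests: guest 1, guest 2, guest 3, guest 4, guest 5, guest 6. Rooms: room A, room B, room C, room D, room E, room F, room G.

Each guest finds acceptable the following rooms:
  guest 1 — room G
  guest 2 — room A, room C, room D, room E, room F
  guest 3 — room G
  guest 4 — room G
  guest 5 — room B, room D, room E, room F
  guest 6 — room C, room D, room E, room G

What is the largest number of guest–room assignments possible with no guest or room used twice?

A valid assignment of size 4: guest 1-room G, guest 2-room C, guest 5-room F, guest 6-room D.
The set {guest 1, guest 3, guest 4} has only 1 neighbour ({room G}), so by Hall's theorem at most 4 of the 6 guests can be matched.

4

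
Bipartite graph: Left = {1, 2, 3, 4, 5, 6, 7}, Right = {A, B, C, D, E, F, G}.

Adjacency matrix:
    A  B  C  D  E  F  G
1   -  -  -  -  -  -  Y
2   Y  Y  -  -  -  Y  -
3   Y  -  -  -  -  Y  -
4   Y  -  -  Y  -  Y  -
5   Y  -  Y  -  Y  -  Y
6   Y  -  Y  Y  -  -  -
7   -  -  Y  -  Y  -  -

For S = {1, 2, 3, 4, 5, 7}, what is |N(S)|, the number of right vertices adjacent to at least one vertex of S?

The union of neighbours of {1, 2, 3, 4, 5, 7} is {A, B, C, D, E, F, G}, which has 7 elements.
Since |N(S)| = 7 ≥ |S| = 6, Hall's condition holds for this subset.

7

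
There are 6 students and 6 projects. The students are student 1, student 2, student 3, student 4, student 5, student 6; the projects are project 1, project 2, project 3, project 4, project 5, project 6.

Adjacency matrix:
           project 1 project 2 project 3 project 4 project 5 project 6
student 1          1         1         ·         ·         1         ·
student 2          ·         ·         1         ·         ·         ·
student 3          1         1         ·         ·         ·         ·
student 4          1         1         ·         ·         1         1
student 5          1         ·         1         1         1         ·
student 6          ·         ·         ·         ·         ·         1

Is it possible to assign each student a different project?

A valid assignment of size 6: student 1–project 5, student 2–project 3, student 3–project 2, student 4–project 1, student 5–project 4, student 6–project 6.
All 6 students are covered.

Yes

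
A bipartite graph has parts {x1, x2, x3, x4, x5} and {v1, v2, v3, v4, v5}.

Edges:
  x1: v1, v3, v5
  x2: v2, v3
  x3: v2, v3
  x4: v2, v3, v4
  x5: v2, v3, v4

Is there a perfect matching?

The set {x2, x3, x4, x5} has only 3 neighbours ({v2, v3, v4}), so by Hall's theorem at most 4 of the 5 left vertices can be matched.
Hence no matching covers every left vertex.

No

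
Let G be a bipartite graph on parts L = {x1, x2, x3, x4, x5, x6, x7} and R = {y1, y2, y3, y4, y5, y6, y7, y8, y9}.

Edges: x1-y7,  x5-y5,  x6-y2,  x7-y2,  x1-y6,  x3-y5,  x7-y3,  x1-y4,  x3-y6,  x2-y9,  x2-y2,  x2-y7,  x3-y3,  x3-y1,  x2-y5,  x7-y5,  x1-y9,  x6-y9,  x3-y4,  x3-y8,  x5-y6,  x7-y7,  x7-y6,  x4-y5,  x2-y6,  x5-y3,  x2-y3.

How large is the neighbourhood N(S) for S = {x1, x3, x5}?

8

The union of neighbours of {x1, x3, x5} is {y1, y3, y4, y5, y6, y7, y8, y9}, which has 8 elements.
Since |N(S)| = 8 ≥ |S| = 3, Hall's condition holds for this subset.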